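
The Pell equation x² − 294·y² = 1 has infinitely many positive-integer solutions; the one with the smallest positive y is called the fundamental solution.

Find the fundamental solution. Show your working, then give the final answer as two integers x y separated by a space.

4801 280

[17; 6,1,4,1,6,34] for √294; ℓ=6 ⇒ convergent index 5
i=0: a=17 ⇒ p=17, q=1
i=1: a=6 ⇒ p=103, q=6
i=2: a=1 ⇒ p=120, q=7
i=3: a=4 ⇒ p=583, q=34
i=4: a=1 ⇒ p=703, q=41
i=5: a=6 ⇒ p=4801, q=280
→ (4801, 280).  Check: 4801²=23049601, 294·280²=23049600, difference 1.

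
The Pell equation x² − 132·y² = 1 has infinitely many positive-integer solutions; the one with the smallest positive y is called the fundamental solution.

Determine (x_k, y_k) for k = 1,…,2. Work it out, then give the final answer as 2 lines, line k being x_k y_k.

d=132: √d = [11; 2,22] (ℓ=2, even), read p_1/q_1
a_0=11:  p_0=11·1+0=11,  q_0=11·0+1=1
a_1=2:  p_1=2·11+1=23,  q_1=2·1+0=2
→ (23, 2).  Check: 23²=529, 132·2²=528, difference 1.
k=2:  x_2 = 23·23+132·2·2 = 1057,  y_2 = 23·2+2·23 = 92

23 2
1057 92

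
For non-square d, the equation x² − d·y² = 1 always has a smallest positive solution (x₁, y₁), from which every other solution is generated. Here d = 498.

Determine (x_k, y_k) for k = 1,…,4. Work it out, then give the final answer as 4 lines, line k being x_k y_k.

179777 8056
64639539457 2896567024
23241404969742401 1041472259739240
8356540122426119709697 374465516875386131936

√498 = [22; 3,6,22,6,3,44, …], period ℓ=6 (even) → k=5
k=0  a_k=22  p_k/q_k = 22/1
…
k=3  a_k=22  p_k/q_k = 9395/421
k=4  a_k=6  p_k/q_k = 56794/2545
k=5  a_k=3  p_k/q_k = 179777/8056
→ (179777, 8056).  Check: 179777²=32319769729, 498·8056²=32319769728, difference 1.
(179777+8056√498)^2 = 64639539457 + 2896567024√498
(179777+8056√498)^3 = 23241404969742401 + 1041472259739240√498
(179777+8056√498)^4 = 8356540122426119709697 + 374465516875386131936√498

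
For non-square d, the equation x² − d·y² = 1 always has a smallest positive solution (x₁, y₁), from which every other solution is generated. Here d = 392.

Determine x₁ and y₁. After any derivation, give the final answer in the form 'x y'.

99 5

√392 = [19; 1,3,1,38, …], period ℓ=4 (even) → k=3
step 0: (19, 1)  from 19·(1,0) + (0,1)
step 1: (20, 1)  from 1·(19,1) + (1,0)
step 2: (79, 4)  from 3·(20,1) + (19,1)
step 3: (99, 5)  from 1·(79,4) + (20,1)
→ (99, 5).  Check: 99²=9801, 392·5²=9800, difference 1.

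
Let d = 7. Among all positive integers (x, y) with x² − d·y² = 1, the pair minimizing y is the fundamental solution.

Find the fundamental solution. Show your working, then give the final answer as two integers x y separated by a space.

8 3

[2; 1,1,1,4] for √7; ℓ=4 ⇒ convergent index 3
step 0: (2, 1)  from 2·(1,0) + (0,1)
step 1: (3, 1)  from 1·(2,1) + (1,0)
step 2: (5, 2)  from 1·(3,1) + (2,1)
step 3: (8, 3)  from 1·(5,2) + (3,1)
(x₁, y₁) = (8, 3);  8² − 7·3² = 1 ✓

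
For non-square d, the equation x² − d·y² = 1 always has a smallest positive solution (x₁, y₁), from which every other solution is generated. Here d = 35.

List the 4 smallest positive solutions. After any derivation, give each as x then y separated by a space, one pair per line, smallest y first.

√35 → a₀=5, period (1,10); ℓ=2 even so k=1
i=0: a=5 ⇒ p=5, q=1
i=1: a=1 ⇒ p=6, q=1
fundamental: x₁=6, y₁=1  (since 36 − 35·1 = 1)
(x_2, y_2) = (6·6 + 35·1·1, 6·1 + 1·6) = (71, 12)
(x_3, y_3) = (6·71 + 35·1·12, 6·12 + 1·71) = (846, 143)
(x_4, y_4) = (6·846 + 35·1·143, 6·143 + 1·846) = (10081, 1704)

6 1
71 12
846 143
10081 1704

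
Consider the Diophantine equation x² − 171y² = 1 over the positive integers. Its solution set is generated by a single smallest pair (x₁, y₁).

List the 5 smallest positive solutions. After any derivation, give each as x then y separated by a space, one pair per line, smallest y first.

170 13
57799 4420
19651490 1502787
6681448801 510943160
2271672940850 173719171613

√171 = [13; 13,26, …], period ℓ=2 (even) → k=1
step 0: (13, 1)  from 13·(1,0) + (0,1)
step 1: (170, 13)  from 13·(13,1) + (1,0)
→ (170, 13).  Check: 170²=28900, 171·13²=28899, difference 1.
(170+13√171)^2 = 57799 + 4420√171
(170+13√171)^3 = 19651490 + 1502787√171
(170+13√171)^4 = 6681448801 + 510943160√171
(170+13√171)^5 = 2271672940850 + 173719171613√171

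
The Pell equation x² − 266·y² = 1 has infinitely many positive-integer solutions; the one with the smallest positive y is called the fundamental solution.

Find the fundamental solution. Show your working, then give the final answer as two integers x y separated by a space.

685 42

d=266: √d = [16; 3,4,3,32] (ℓ=4, even), read p_3/q_3
k=0  a_k=16  p_k/q_k = 16/1
…
k=2  a_k=4  p_k/q_k = 212/13
k=3  a_k=3  p_k/q_k = 685/42
(x₁, y₁) = (685, 42);  685² − 266·42² = 1 ✓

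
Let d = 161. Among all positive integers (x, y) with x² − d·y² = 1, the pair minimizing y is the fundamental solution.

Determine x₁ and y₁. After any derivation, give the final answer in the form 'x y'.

d=161: √d = [12; 1,2,4,1,2,1,4,2,1,24] (ℓ=10, even), read p_9/q_9
a_0=12:  p_0=12·1+0=12,  q_0=12·0+1=1
a_1=1:  p_1=1·12+1=13,  q_1=1·1+0=1
…
a_3=4:  p_3=4·38+13=165,  q_3=4·3+1=13
…
a_6=1:  p_6=1·571+203=774,  q_6=1·45+16=61
…
a_8=2:  p_8=2·3667+774=8108,  q_8=2·289+61=639
a_9=1:  p_9=1·8108+3667=11775,  q_9=1·639+289=928
(x₁, y₁) = (11775, 928);  11775² − 161·928² = 1 ✓

11775 928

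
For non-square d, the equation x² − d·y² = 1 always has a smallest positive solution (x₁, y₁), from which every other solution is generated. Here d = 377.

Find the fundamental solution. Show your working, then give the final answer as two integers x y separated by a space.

233 12

√377 → a₀=19, period (2,2,2,38); ℓ=4 even so k=3
a_0=19:  p_0=19·1+0=19,  q_0=19·0+1=1
a_1=2:  p_1=2·19+1=39,  q_1=2·1+0=2
a_2=2:  p_2=2·39+19=97,  q_2=2·2+1=5
a_3=2:  p_3=2·97+39=233,  q_3=2·5+2=12
(x₁, y₁) = (233, 12);  233² − 377·12² = 1 ✓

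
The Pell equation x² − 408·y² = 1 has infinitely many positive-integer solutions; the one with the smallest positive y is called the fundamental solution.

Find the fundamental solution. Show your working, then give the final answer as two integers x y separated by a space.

√408 = [20; 5,40, …], period ℓ=2 (even) → k=1
step 0: (20, 1)  from 20·(1,0) + (0,1)
step 1: (101, 5)  from 5·(20,1) + (1,0)
fundamental: x₁=101, y₁=5  (since 10201 − 408·25 = 1)

101 5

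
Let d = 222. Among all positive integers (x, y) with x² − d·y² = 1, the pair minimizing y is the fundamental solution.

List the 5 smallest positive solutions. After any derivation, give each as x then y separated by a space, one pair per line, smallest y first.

149 10
44401 2980
13231349 888030
3942897601 264629960
1174970253749 78858840050

d=222: √d = [14; 1,8,1,28] (ℓ=4, even), read p_3/q_3
i=0: a=14 ⇒ p=14, q=1
…
i=2: a=8 ⇒ p=134, q=9
i=3: a=1 ⇒ p=149, q=10
→ (149, 10).  Check: 149²=22201, 222·10²=22200, difference 1.
(x_2, y_2) = (149·149 + 222·10·10, 149·10 + 10·149) = (44401, 2980)
(x_3, y_3) = (149·44401 + 222·10·2980, 149·2980 + 10·44401) = (13231349, 888030)
(x_4, y_4) = (149·13231349 + 222·10·888030, 149·888030 + 10·13231349) = (3942897601, 264629960)
(x_5, y_5) = (149·3942897601 + 222·10·264629960, 149·264629960 + 10·3942897601) = (1174970253749, 78858840050)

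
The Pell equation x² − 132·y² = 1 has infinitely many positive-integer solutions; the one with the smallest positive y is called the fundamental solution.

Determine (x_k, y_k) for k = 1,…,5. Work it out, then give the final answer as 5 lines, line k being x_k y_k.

23 2
1057 92
48599 4230
2234497 194488
102738263 8942218

d=132: √d = [11; 2,22] (ℓ=2, even), read p_1/q_1
i=0: a=11 ⇒ p=11, q=1
i=1: a=2 ⇒ p=23, q=2
(x₁, y₁) = (23, 2);  23² − 132·2² = 1 ✓
(23+2√132)^2 = 1057 + 92√132
(23+2√132)^3 = 48599 + 4230√132
(23+2√132)^4 = 2234497 + 194488√132
(23+2√132)^5 = 102738263 + 8942218√132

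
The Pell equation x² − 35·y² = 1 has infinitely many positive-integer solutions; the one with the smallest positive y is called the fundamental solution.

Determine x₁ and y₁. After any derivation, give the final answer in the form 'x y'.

d=35: √d = [5; 1,10] (ℓ=2, even), read p_1/q_1
step 0: (5, 1)  from 5·(1,0) + (0,1)
step 1: (6, 1)  from 1·(5,1) + (1,0)
fundamental: x₁=6, y₁=1  (since 36 − 35·1 = 1)

6 1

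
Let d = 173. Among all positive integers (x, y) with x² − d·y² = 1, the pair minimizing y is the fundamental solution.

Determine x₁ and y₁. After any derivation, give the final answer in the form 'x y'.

√173 = [13; 6,1,1,6,26, …], period ℓ=5 (odd) → k=9
step 0: (13, 1)  from 13·(1,0) + (0,1)
step 1: (79, 6)  from 6·(13,1) + (1,0)
…
step 4: (1118, 85)  from 6·(171,13) + (92,7)
step 5: (29239, 2223)  from 26·(1118,85) + (171,13)
…
step 7: (205791, 15646)  from 1·(176552,13423) + (29239,2223)
step 8: (382343, 29069)  from 1·(205791,15646) + (176552,13423)
step 9: (2499849, 190060)  from 6·(382343,29069) + (205791,15646)
→ (2499849, 190060).  Check: 2499849²=6249245022801, 173·190060²=6249245022800, difference 1.

2499849 190060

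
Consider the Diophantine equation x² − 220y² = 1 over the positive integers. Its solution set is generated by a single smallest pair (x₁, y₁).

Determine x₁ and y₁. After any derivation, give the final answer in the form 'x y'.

89 6

√220 → a₀=14, period (1,4,1,28); ℓ=4 even so k=3
step 0: (14, 1)  from 14·(1,0) + (0,1)
step 1: (15, 1)  from 1·(14,1) + (1,0)
step 2: (74, 5)  from 4·(15,1) + (14,1)
step 3: (89, 6)  from 1·(74,5) + (15,1)
→ (89, 6).  Check: 89²=7921, 220·6²=7920, difference 1.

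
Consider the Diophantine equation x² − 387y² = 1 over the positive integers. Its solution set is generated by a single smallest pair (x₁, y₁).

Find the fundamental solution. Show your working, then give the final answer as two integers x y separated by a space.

3482 177

√387 → a₀=19, period (1,2,19,2,1,38); ℓ=6 even so k=5
k=0  a_k=19  p_k/q_k = 19/1
…
k=3  a_k=19  p_k/q_k = 1141/58
k=4  a_k=2  p_k/q_k = 2341/119
k=5  a_k=1  p_k/q_k = 3482/177
(x₁, y₁) = (3482, 177);  3482² − 387·177² = 1 ✓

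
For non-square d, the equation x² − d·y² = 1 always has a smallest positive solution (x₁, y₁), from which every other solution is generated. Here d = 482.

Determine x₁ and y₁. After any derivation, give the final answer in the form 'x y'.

483 22

√482 → a₀=21, period (1,20,1,42); ℓ=4 even so k=3
i=0: a=21 ⇒ p=21, q=1
i=1: a=1 ⇒ p=22, q=1
i=2: a=20 ⇒ p=461, q=21
i=3: a=1 ⇒ p=483, q=22
fundamental: x₁=483, y₁=22  (since 233289 − 482·484 = 1)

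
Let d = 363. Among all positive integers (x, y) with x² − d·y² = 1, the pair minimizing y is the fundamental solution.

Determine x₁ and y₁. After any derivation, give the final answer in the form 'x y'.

[19; 19,38] for √363; ℓ=2 ⇒ convergent index 1
a_0=19:  p_0=19·1+0=19,  q_0=19·0+1=1
a_1=19:  p_1=19·19+1=362,  q_1=19·1+0=19
(x₁, y₁) = (362, 19);  362² − 363·19² = 1 ✓

362 19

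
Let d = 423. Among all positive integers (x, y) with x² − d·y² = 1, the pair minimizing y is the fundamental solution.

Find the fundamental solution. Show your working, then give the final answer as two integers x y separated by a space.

√423 = [20; 1,1,3,4,3,1,1,40, …], period ℓ=8 (even) → k=7
step 0: (20, 1)  from 20·(1,0) + (0,1)
step 1: (21, 1)  from 1·(20,1) + (1,0)
step 2: (41, 2)  from 1·(21,1) + (20,1)
step 3: (144, 7)  from 3·(41,2) + (21,1)
…
step 6: (2612, 127)  from 1·(1995,97) + (617,30)
step 7: (4607, 224)  from 1·(2612,127) + (1995,97)
(x₁, y₁) = (4607, 224);  4607² − 423·224² = 1 ✓

4607 224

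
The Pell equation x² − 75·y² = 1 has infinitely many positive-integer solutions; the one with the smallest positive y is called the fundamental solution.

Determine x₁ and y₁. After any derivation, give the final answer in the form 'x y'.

26 3

√75 → a₀=8, period (1,1,1,16); ℓ=4 even so k=3
i=0: a=8 ⇒ p=8, q=1
…
i=2: a=1 ⇒ p=17, q=2
i=3: a=1 ⇒ p=26, q=3
→ (26, 3).  Check: 26²=676, 75·3²=675, difference 1.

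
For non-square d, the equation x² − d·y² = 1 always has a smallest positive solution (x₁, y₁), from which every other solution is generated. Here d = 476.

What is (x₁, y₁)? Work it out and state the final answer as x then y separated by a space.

√476 → a₀=21, period (1,4,2,10,2,4,1,42); ℓ=8 even so k=7
i=0: a=21 ⇒ p=21, q=1
…
i=2: a=4 ⇒ p=109, q=5
i=3: a=2 ⇒ p=240, q=11
…
i=6: a=4 ⇒ p=23541, q=1079
i=7: a=1 ⇒ p=28799, q=1320
fundamental: x₁=28799, y₁=1320  (since 829382401 − 476·1742400 = 1)

28799 1320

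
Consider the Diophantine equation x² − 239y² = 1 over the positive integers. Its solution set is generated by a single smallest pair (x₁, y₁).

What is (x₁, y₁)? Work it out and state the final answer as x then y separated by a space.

√239 → a₀=15, period (2,5,1,2,4,15,4,2,1,5,2,30); ℓ=12 even so k=11
i=0: a=15 ⇒ p=15, q=1
…
i=4: a=2 ⇒ p=572, q=37
i=5: a=4 ⇒ p=2489, q=161
…
i=7: a=4 ⇒ p=154117, q=9969
i=8: a=2 ⇒ p=346141, q=22390
…
i=10: a=5 ⇒ p=2847431, q=184185
i=11: a=2 ⇒ p=6195120, q=400729
fundamental: x₁=6195120, y₁=400729  (since 38379511814400 − 239·160583731441 = 1)

6195120 400729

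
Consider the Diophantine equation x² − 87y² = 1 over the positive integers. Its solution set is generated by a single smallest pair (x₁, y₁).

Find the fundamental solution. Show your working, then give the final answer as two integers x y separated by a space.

d=87: √d = [9; 3,18] (ℓ=2, even), read p_1/q_1
a_0=9:  p_0=9·1+0=9,  q_0=9·0+1=1
a_1=3:  p_1=3·9+1=28,  q_1=3·1+0=3
(x₁, y₁) = (28, 3);  28² − 87·3² = 1 ✓

28 3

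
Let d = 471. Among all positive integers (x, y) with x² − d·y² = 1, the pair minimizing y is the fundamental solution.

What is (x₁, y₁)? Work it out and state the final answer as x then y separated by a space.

√471 = [21; 1,2,2,1,3,…,2,1,42, …], period ℓ=14 (even) → k=13
step 0: (21, 1)  from 21·(1,0) + (0,1)
step 1: (22, 1)  from 1·(21,1) + (1,0)
step 2: (65, 3)  from 2·(22,1) + (21,1)
step 3: (152, 7)  from 2·(65,3) + (22,1)
step 4: (217, 10)  from 1·(152,7) + (65,3)
…
step 6: (3429, 158)  from 4·(803,37) + (217,10)
step 7: (48809, 2249)  from 14·(3429,158) + (803,37)
step 8: (198665, 9154)  from 4·(48809,2249) + (3429,158)
step 9: (644804, 29711)  from 3·(198665,9154) + (48809,2249)
step 10: (843469, 38865)  from 1·(644804,29711) + (198665,9154)
step 11: (2331742, 107441)  from 2·(843469,38865) + (644804,29711)
step 12: (5506953, 253747)  from 2·(2331742,107441) + (843469,38865)
step 13: (7838695, 361188)  from 1·(5506953,253747) + (2331742,107441)
→ (7838695, 361188).  Check: 7838695²=61445139303025, 471·361188²=61445139303024, difference 1.

7838695 361188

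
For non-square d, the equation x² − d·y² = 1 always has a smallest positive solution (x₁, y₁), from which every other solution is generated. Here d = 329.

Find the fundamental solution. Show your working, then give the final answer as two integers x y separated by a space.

2376415 131016

√329 → a₀=18, period (7,4,2,1,1,4,1,1,2,4,7,36); ℓ=12 even so k=11
k=0  a_k=18  p_k/q_k = 18/1
k=1  a_k=7  p_k/q_k = 127/7
…
k=4  a_k=1  p_k/q_k = 1705/94
…
k=6  a_k=4  p_k/q_k = 13241/730
k=7  a_k=1  p_k/q_k = 16125/889
…
k=10  a_k=4  p_k/q_k = 328794/18127
k=11  a_k=7  p_k/q_k = 2376415/131016
(x₁, y₁) = (2376415, 131016);  2376415² − 329·131016² = 1 ✓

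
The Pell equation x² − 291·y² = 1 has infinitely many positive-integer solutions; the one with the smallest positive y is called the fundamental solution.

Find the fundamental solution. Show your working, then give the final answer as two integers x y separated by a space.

[17; 17,34] for √291; ℓ=2 ⇒ convergent index 1
k=0  a_k=17  p_k/q_k = 17/1
k=1  a_k=17  p_k/q_k = 290/17
→ (290, 17).  Check: 290²=84100, 291·17²=84099, difference 1.

290 17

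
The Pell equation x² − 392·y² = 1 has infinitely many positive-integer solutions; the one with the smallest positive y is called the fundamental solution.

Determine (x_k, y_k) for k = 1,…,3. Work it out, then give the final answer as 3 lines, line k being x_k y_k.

√392 → a₀=19, period (1,3,1,38); ℓ=4 even so k=3
a_0=19:  p_0=19·1+0=19,  q_0=19·0+1=1
a_1=1:  p_1=1·19+1=20,  q_1=1·1+0=1
a_2=3:  p_2=3·20+19=79,  q_2=3·1+1=4
a_3=1:  p_3=1·79+20=99,  q_3=1·4+1=5
(x₁, y₁) = (99, 5);  99² − 392·5² = 1 ✓
(99+5√392)^2 = 19601 + 990√392
(99+5√392)^3 = 3880899 + 196015√392

99 5
19601 990
3880899 196015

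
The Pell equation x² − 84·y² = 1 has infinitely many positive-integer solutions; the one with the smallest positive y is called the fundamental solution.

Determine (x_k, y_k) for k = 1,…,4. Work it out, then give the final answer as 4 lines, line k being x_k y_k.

√84 → a₀=9, period (6,18); ℓ=2 even so k=1
k=0  a_k=9  p_k/q_k = 9/1
k=1  a_k=6  p_k/q_k = 55/6
(x₁, y₁) = (55, 6);  55² − 84·6² = 1 ✓
(x_2, y_2) = (55·55 + 84·6·6, 55·6 + 6·55) = (6049, 660)
(x_3, y_3) = (55·6049 + 84·6·660, 55·660 + 6·6049) = (665335, 72594)
(x_4, y_4) = (55·665335 + 84·6·72594, 55·72594 + 6·665335) = (73180801, 7984680)

55 6
6049 660
665335 72594
73180801 7984680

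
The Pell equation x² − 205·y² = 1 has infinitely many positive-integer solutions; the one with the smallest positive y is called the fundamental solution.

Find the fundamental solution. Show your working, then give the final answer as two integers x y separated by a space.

√205 → a₀=14, period (3,6,1,4,1,6,3,28); ℓ=8 even so k=7
k=0  a_k=14  p_k/q_k = 14/1
k=1  a_k=3  p_k/q_k = 43/3
…
k=4  a_k=4  p_k/q_k = 1532/107
…
k=6  a_k=6  p_k/q_k = 12614/881
k=7  a_k=3  p_k/q_k = 39689/2772
(x₁, y₁) = (39689, 2772);  39689² − 205·2772² = 1 ✓

39689 2772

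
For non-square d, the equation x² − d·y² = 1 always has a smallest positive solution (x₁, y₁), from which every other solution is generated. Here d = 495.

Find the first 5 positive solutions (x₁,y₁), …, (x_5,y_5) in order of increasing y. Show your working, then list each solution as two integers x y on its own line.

89 4
15841 712
2819609 126732
501874561 22557584
89330852249 4015123220

√495 = [22; 4,44, …], period ℓ=2 (even) → k=1
i=0: a=22 ⇒ p=22, q=1
i=1: a=4 ⇒ p=89, q=4
→ (89, 4).  Check: 89²=7921, 495·4²=7920, difference 1.
(x_2, y_2) = (89·89 + 495·4·4, 89·4 + 4·89) = (15841, 712)
(x_3, y_3) = (89·15841 + 495·4·712, 89·712 + 4·15841) = (2819609, 126732)
(x_4, y_4) = (89·2819609 + 495·4·126732, 89·126732 + 4·2819609) = (501874561, 22557584)
(x_5, y_5) = (89·501874561 + 495·4·22557584, 89·22557584 + 4·501874561) = (89330852249, 4015123220)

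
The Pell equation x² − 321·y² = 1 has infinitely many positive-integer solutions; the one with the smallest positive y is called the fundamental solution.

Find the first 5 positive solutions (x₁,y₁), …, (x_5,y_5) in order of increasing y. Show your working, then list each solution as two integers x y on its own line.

215 12
92449 5160
39752855 2218788
17093635201 954073680
7350223383575 410249463612

[17; 1,10,1,34] for √321; ℓ=4 ⇒ convergent index 3
a_0=17:  p_0=17·1+0=17,  q_0=17·0+1=1
a_1=1:  p_1=1·17+1=18,  q_1=1·1+0=1
a_2=10:  p_2=10·18+17=197,  q_2=10·1+1=11
a_3=1:  p_3=1·197+18=215,  q_3=1·11+1=12
fundamental: x₁=215, y₁=12  (since 46225 − 321·144 = 1)
(x_2, y_2) = (215·215 + 321·12·12, 215·12 + 12·215) = (92449, 5160)
(x_3, y_3) = (215·92449 + 321·12·5160, 215·5160 + 12·92449) = (39752855, 2218788)
(x_4, y_4) = (215·39752855 + 321·12·2218788, 215·2218788 + 12·39752855) = (17093635201, 954073680)
(x_5, y_5) = (215·17093635201 + 321·12·954073680, 215·954073680 + 12·17093635201) = (7350223383575, 410249463612)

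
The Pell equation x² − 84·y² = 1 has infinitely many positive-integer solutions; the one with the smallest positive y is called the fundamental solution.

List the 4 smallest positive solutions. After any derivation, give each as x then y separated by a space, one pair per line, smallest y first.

55 6
6049 660
665335 72594
73180801 7984680

√84 = [9; 6,18, …], period ℓ=2 (even) → k=1
k=0  a_k=9  p_k/q_k = 9/1
k=1  a_k=6  p_k/q_k = 55/6
→ (55, 6).  Check: 55²=3025, 84·6²=3024, difference 1.
k=2:  x_2 = 55·55+84·6·6 = 6049,  y_2 = 55·6+6·55 = 660
k=3:  x_3 = 55·6049+84·6·660 = 665335,  y_3 = 55·660+6·6049 = 72594
k=4:  x_4 = 55·665335+84·6·72594 = 73180801,  y_4 = 55·72594+6·665335 = 7984680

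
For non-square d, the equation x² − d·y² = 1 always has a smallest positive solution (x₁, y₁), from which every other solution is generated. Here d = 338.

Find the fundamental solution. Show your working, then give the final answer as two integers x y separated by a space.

114243 6214

d=338: √d = [18; 2,1,1,2,36] (ℓ=5, odd), read p_9/q_9
i=0: a=18 ⇒ p=18, q=1
i=1: a=2 ⇒ p=37, q=2
…
i=5: a=36 ⇒ p=8696, q=473
…
i=7: a=1 ⇒ p=26327, q=1432
i=8: a=1 ⇒ p=43958, q=2391
i=9: a=2 ⇒ p=114243, q=6214
fundamental: x₁=114243, y₁=6214  (since 13051463049 − 338·38613796 = 1)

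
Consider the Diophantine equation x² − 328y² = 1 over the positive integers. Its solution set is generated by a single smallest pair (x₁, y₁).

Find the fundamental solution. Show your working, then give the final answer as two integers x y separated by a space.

163 9

√328 → a₀=18, period (9,36); ℓ=2 even so k=1
k=0  a_k=18  p_k/q_k = 18/1
k=1  a_k=9  p_k/q_k = 163/9
fundamental: x₁=163, y₁=9  (since 26569 − 328·81 = 1)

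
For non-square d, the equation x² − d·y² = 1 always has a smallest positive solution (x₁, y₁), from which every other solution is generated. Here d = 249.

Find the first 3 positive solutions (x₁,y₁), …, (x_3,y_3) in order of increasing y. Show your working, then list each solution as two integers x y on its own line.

[15; 1,3,1,1,5,…,3,1,30] for √249; ℓ=16 ⇒ convergent index 15
a_0=15:  p_0=15·1+0=15,  q_0=15·0+1=1
a_1=1:  p_1=1·15+1=16,  q_1=1·1+0=1
a_2=3:  p_2=3·16+15=63,  q_2=3·1+1=4
a_3=1:  p_3=1·63+16=79,  q_3=1·4+1=5
a_4=1:  p_4=1·79+63=142,  q_4=1·5+4=9
a_5=5:  p_5=5·142+79=789,  q_5=5·9+5=50
a_6=1:  p_6=1·789+142=931,  q_6=1·50+9=59
…
a_8=10:  p_8=10·3582+931=36751,  q_8=10·227+59=2329
a_9=3:  p_9=3·36751+3582=113835,  q_9=3·2329+227=7214
a_10=1:  p_10=1·113835+36751=150586,  q_10=1·7214+2329=9543
a_11=5:  p_11=5·150586+113835=866765,  q_11=5·9543+7214=54929
a_12=1:  p_12=1·866765+150586=1017351,  q_12=1·54929+9543=64472
a_13=1:  p_13=1·1017351+866765=1884116,  q_13=1·64472+54929=119401
a_14=3:  p_14=3·1884116+1017351=6669699,  q_14=3·119401+64472=422675
a_15=1:  p_15=1·6669699+1884116=8553815,  q_15=1·422675+119401=542076
→ (8553815, 542076).  Check: 8553815²=73167751054225, 249·542076²=73167751054224, difference 1.
n=2: (8553815,542076)∘(8553815,542076) = (8553815·8553815+249·542076·542076, 8553815·542076+542076·8553815) = (146335502108449,9273635639880)
n=3: (146335502108449,9273635639880)∘(8553815,542076) = (8553815·146335502108449+249·542076·9273635639880, 8553815·9273635639880+542076·146335502108449) = (2503453625935556812055,158649927281879742324)

8553815 542076
146335502108449 9273635639880
2503453625935556812055 158649927281879742324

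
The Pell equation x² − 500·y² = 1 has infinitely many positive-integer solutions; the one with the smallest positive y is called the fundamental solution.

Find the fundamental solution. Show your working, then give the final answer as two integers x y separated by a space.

930249 41602

[22; 2,1,3,2,1,…,1,2,44] for √500; ℓ=14 ⇒ convergent index 13
i=0: a=22 ⇒ p=22, q=1
…
i=3: a=3 ⇒ p=246, q=11
i=4: a=2 ⇒ p=559, q=25
i=5: a=1 ⇒ p=805, q=36
i=6: a=1 ⇒ p=1364, q=61
…
i=8: a=1 ⇒ p=15809, q=707
…
i=11: a=3 ⇒ p=259205, q=11592
i=12: a=1 ⇒ p=335522, q=15005
i=13: a=2 ⇒ p=930249, q=41602
fundamental: x₁=930249, y₁=41602  (since 865363202001 − 500·1730726404 = 1)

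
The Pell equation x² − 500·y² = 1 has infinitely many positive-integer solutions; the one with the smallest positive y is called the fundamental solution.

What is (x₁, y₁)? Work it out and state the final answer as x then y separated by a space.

√500 → a₀=22, period (2,1,3,2,1,…,1,2,44); ℓ=14 even so k=13
a_0=22:  p_0=22·1+0=22,  q_0=22·0+1=1
a_1=2:  p_1=2·22+1=45,  q_1=2·1+0=2
…
a_5=1:  p_5=1·559+246=805,  q_5=1·25+11=36
…
a_8=1:  p_8=1·14445+1364=15809,  q_8=1·646+61=707
a_9=1:  p_9=1·15809+14445=30254,  q_9=1·707+646=1353
a_10=2:  p_10=2·30254+15809=76317,  q_10=2·1353+707=3413
a_11=3:  p_11=3·76317+30254=259205,  q_11=3·3413+1353=11592
a_12=1:  p_12=1·259205+76317=335522,  q_12=1·11592+3413=15005
a_13=2:  p_13=2·335522+259205=930249,  q_13=2·15005+11592=41602
(x₁, y₁) = (930249, 41602);  930249² − 500·41602² = 1 ✓

930249 41602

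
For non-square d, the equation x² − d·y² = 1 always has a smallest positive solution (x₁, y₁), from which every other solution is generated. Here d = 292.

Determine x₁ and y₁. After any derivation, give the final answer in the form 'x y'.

2281249 133500

d=292: √d = [17; 11,2,1,3,8,3,1,2,11,34] (ℓ=10, even), read p_9/q_9
step 0: (17, 1)  from 17·(1,0) + (0,1)
step 1: (188, 11)  from 11·(17,1) + (1,0)
…
step 3: (581, 34)  from 1·(393,23) + (188,11)
…
step 5: (17669, 1034)  from 8·(2136,125) + (581,34)
…
step 8: (200767, 11749)  from 2·(72812,4261) + (55143,3227)
step 9: (2281249, 133500)  from 11·(200767,11749) + (72812,4261)
(x₁, y₁) = (2281249, 133500);  2281249² − 292·133500² = 1 ✓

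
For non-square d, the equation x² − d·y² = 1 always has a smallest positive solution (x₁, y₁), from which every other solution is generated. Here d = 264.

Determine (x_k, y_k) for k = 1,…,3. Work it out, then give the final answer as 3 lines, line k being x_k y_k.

[16; 4,32] for √264; ℓ=2 ⇒ convergent index 1
i=0: a=16 ⇒ p=16, q=1
i=1: a=4 ⇒ p=65, q=4
(x₁, y₁) = (65, 4);  65² − 264·4² = 1 ✓
k=2:  x_2 = 65·65+264·4·4 = 8449,  y_2 = 65·4+4·65 = 520
k=3:  x_3 = 65·8449+264·4·520 = 1098305,  y_3 = 65·520+4·8449 = 67596

65 4
8449 520
1098305 67596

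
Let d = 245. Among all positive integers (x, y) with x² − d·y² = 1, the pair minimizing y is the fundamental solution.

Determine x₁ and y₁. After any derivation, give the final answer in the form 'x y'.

51841 3312

[15; 1,1,1,7,6,7,1,1,1,30] for √245; ℓ=10 ⇒ convergent index 9
a_0=15:  p_0=15·1+0=15,  q_0=15·0+1=1
a_1=1:  p_1=1·15+1=16,  q_1=1·1+0=1
a_2=1:  p_2=1·16+15=31,  q_2=1·1+1=2
a_3=1:  p_3=1·31+16=47,  q_3=1·2+1=3
a_4=7:  p_4=7·47+31=360,  q_4=7·3+2=23
a_5=6:  p_5=6·360+47=2207,  q_5=6·23+3=141
…
a_7=1:  p_7=1·15809+2207=18016,  q_7=1·1010+141=1151
a_8=1:  p_8=1·18016+15809=33825,  q_8=1·1151+1010=2161
a_9=1:  p_9=1·33825+18016=51841,  q_9=1·2161+1151=3312
fundamental: x₁=51841, y₁=3312  (since 2687489281 − 245·10969344 = 1)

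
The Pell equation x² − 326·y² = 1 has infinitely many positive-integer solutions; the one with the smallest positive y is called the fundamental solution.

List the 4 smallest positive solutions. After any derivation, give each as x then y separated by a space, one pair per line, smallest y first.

325 18
211249 11700
137311525 7604982
89252280001 4943226600

√326 → a₀=18, period (18,36); ℓ=2 even so k=1
i=0: a=18 ⇒ p=18, q=1
i=1: a=18 ⇒ p=325, q=18
→ (325, 18).  Check: 325²=105625, 326·18²=105624, difference 1.
(x_2, y_2) = (325·325 + 326·18·18, 325·18 + 18·325) = (211249, 11700)
(x_3, y_3) = (325·211249 + 326·18·11700, 325·11700 + 18·211249) = (137311525, 7604982)
(x_4, y_4) = (325·137311525 + 326·18·7604982, 325·7604982 + 18·137311525) = (89252280001, 4943226600)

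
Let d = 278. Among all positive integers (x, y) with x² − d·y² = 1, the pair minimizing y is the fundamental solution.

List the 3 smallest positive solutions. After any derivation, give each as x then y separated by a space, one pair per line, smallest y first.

d=278: √d = [16; 1,2,16,2,1,32] (ℓ=6, even), read p_5/q_5
k=0  a_k=16  p_k/q_k = 16/1
k=1  a_k=1  p_k/q_k = 17/1
…
k=3  a_k=16  p_k/q_k = 817/49
k=4  a_k=2  p_k/q_k = 1684/101
k=5  a_k=1  p_k/q_k = 2501/150
fundamental: x₁=2501, y₁=150  (since 6255001 − 278·22500 = 1)
(x_2, y_2) = (2501·2501 + 278·150·150, 2501·150 + 150·2501) = (12510001, 750300)
(x_3, y_3) = (2501·12510001 + 278·150·750300, 2501·750300 + 150·12510001) = (62575022501, 3753000450)

2501 150
12510001 750300
62575022501 3753000450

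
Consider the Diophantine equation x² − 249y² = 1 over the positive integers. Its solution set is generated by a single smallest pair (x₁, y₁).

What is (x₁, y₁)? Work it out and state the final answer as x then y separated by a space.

[15; 1,3,1,1,5,…,3,1,30] for √249; ℓ=16 ⇒ convergent index 15
a_0=15:  p_0=15·1+0=15,  q_0=15·0+1=1
…
a_5=5:  p_5=5·142+79=789,  q_5=5·9+5=50
a_6=1:  p_6=1·789+142=931,  q_6=1·50+9=59
a_7=3:  p_7=3·931+789=3582,  q_7=3·59+50=227
a_8=10:  p_8=10·3582+931=36751,  q_8=10·227+59=2329
…
a_11=5:  p_11=5·150586+113835=866765,  q_11=5·9543+7214=54929
…
a_13=1:  p_13=1·1017351+866765=1884116,  q_13=1·64472+54929=119401
a_14=3:  p_14=3·1884116+1017351=6669699,  q_14=3·119401+64472=422675
a_15=1:  p_15=1·6669699+1884116=8553815,  q_15=1·422675+119401=542076
fundamental: x₁=8553815, y₁=542076  (since 73167751054225 − 249·293846389776 = 1)

8553815 542076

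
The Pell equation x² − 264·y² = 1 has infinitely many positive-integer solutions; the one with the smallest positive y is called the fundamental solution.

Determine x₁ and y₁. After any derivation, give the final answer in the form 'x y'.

d=264: √d = [16; 4,32] (ℓ=2, even), read p_1/q_1
step 0: (16, 1)  from 16·(1,0) + (0,1)
step 1: (65, 4)  from 4·(16,1) + (1,0)
(x₁, y₁) = (65, 4);  65² − 264·4² = 1 ✓

65 4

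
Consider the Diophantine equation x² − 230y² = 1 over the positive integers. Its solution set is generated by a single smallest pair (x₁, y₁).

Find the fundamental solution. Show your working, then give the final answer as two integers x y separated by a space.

[15; 6,30] for √230; ℓ=2 ⇒ convergent index 1
k=0  a_k=15  p_k/q_k = 15/1
k=1  a_k=6  p_k/q_k = 91/6
→ (91, 6).  Check: 91²=8281, 230·6²=8280, difference 1.

91 6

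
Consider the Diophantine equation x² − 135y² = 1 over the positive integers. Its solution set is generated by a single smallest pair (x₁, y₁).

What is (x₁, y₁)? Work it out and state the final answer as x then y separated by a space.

[11; 1,1,1,1,1,1,1,22] for √135; ℓ=8 ⇒ convergent index 7
i=0: a=11 ⇒ p=11, q=1
…
i=5: a=1 ⇒ p=93, q=8
i=6: a=1 ⇒ p=151, q=13
i=7: a=1 ⇒ p=244, q=21
→ (244, 21).  Check: 244²=59536, 135·21²=59535, difference 1.

244 21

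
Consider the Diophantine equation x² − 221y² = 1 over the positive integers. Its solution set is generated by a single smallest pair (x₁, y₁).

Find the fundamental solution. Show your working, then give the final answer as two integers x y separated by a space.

[14; 1,6,2,6,1,28] for √221; ℓ=6 ⇒ convergent index 5
i=0: a=14 ⇒ p=14, q=1
i=1: a=1 ⇒ p=15, q=1
…
i=4: a=6 ⇒ p=1442, q=97
i=5: a=1 ⇒ p=1665, q=112
fundamental: x₁=1665, y₁=112  (since 2772225 − 221·12544 = 1)

1665 112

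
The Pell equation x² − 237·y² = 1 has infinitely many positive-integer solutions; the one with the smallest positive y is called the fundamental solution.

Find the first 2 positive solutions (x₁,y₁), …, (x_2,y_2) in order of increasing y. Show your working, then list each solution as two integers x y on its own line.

228151 14820
104105757601 6762395640

√237 = [15; 2,1,1,7,10,7,1,1,2,30, …], period ℓ=10 (even) → k=9
step 0: (15, 1)  from 15·(1,0) + (0,1)
step 1: (31, 2)  from 2·(15,1) + (1,0)
step 2: (46, 3)  from 1·(31,2) + (15,1)
…
step 4: (585, 38)  from 7·(77,5) + (46,3)
step 5: (5927, 385)  from 10·(585,38) + (77,5)
step 6: (42074, 2733)  from 7·(5927,385) + (585,38)
step 7: (48001, 3118)  from 1·(42074,2733) + (5927,385)
step 8: (90075, 5851)  from 1·(48001,3118) + (42074,2733)
step 9: (228151, 14820)  from 2·(90075,5851) + (48001,3118)
→ (228151, 14820).  Check: 228151²=52052878801, 237·14820²=52052878800, difference 1.
(228151+14820√237)^2 = 104105757601 + 6762395640√237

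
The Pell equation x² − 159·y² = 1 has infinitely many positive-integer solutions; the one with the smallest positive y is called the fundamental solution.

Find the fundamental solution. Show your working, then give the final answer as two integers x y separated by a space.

1324 105

[12; 1,1,1,1,3,1,1,1,1,24] for √159; ℓ=10 ⇒ convergent index 9
a_0=12:  p_0=12·1+0=12,  q_0=12·0+1=1
…
a_3=1:  p_3=1·25+13=38,  q_3=1·2+1=3
a_4=1:  p_4=1·38+25=63,  q_4=1·3+2=5
…
a_6=1:  p_6=1·227+63=290,  q_6=1·18+5=23
a_7=1:  p_7=1·290+227=517,  q_7=1·23+18=41
a_8=1:  p_8=1·517+290=807,  q_8=1·41+23=64
a_9=1:  p_9=1·807+517=1324,  q_9=1·64+41=105
(x₁, y₁) = (1324, 105);  1324² − 159·105² = 1 ✓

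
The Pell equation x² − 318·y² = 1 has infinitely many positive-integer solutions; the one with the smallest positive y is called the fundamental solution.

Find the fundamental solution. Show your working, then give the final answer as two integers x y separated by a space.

√318 → a₀=17, period (1,4,1,34); ℓ=4 even so k=3
a_0=17:  p_0=17·1+0=17,  q_0=17·0+1=1
a_1=1:  p_1=1·17+1=18,  q_1=1·1+0=1
a_2=4:  p_2=4·18+17=89,  q_2=4·1+1=5
a_3=1:  p_3=1·89+18=107,  q_3=1·5+1=6
→ (107, 6).  Check: 107²=11449, 318·6²=11448, difference 1.

107 6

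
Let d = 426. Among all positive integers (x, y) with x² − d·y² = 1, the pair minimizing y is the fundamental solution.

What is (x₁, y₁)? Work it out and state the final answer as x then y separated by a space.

√426 → a₀=20, period (1,1,1,3,2,6,2,3,1,1,1,40); ℓ=12 even so k=11
i=0: a=20 ⇒ p=20, q=1
…
i=3: a=1 ⇒ p=62, q=3
i=4: a=3 ⇒ p=227, q=11
i=5: a=2 ⇒ p=516, q=25
i=6: a=6 ⇒ p=3323, q=161
i=7: a=2 ⇒ p=7162, q=347
…
i=9: a=1 ⇒ p=31971, q=1549
i=10: a=1 ⇒ p=56780, q=2751
i=11: a=1 ⇒ p=88751, q=4300
fundamental: x₁=88751, y₁=4300  (since 7876740001 − 426·18490000 = 1)

88751 4300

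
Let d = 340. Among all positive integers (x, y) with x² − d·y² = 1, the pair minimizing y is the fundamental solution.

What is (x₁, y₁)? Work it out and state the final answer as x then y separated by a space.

285769 15498

[18; 2,3,1,1,1,…,3,2,36] for √340; ℓ=14 ⇒ convergent index 13
step 0: (18, 1)  from 18·(1,0) + (0,1)
step 1: (37, 2)  from 2·(18,1) + (1,0)
step 2: (129, 7)  from 3·(37,2) + (18,1)
step 3: (166, 9)  from 1·(129,7) + (37,2)
step 4: (295, 16)  from 1·(166,9) + (129,7)
step 5: (461, 25)  from 1·(295,16) + (166,9)
…
step 11: (34813, 1888)  from 1·(21039,1141) + (13774,747)
step 12: (125478, 6805)  from 3·(34813,1888) + (21039,1141)
step 13: (285769, 15498)  from 2·(125478,6805) + (34813,1888)
(x₁, y₁) = (285769, 15498);  285769² − 340·15498² = 1 ✓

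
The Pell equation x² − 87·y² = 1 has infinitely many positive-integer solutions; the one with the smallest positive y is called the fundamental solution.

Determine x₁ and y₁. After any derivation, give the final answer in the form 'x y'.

d=87: √d = [9; 3,18] (ℓ=2, even), read p_1/q_1
step 0: (9, 1)  from 9·(1,0) + (0,1)
step 1: (28, 3)  from 3·(9,1) + (1,0)
fundamental: x₁=28, y₁=3  (since 784 − 87·9 = 1)

28 3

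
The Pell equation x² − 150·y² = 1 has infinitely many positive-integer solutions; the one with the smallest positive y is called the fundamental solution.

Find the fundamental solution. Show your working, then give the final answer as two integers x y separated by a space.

√150 = [12; 4,24, …], period ℓ=2 (even) → k=1
a_0=12:  p_0=12·1+0=12,  q_0=12·0+1=1
a_1=4:  p_1=4·12+1=49,  q_1=4·1+0=4
fundamental: x₁=49, y₁=4  (since 2401 − 150·16 = 1)

49 4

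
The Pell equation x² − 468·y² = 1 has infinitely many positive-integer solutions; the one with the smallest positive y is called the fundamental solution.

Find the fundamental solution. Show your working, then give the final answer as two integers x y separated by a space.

√468 = [21; 1,1,1,2,1,1,1,42, …], period ℓ=8 (even) → k=7
i=0: a=21 ⇒ p=21, q=1
i=1: a=1 ⇒ p=22, q=1
…
i=5: a=1 ⇒ p=238, q=11
i=6: a=1 ⇒ p=411, q=19
i=7: a=1 ⇒ p=649, q=30
(x₁, y₁) = (649, 30);  649² − 468·30² = 1 ✓

649 30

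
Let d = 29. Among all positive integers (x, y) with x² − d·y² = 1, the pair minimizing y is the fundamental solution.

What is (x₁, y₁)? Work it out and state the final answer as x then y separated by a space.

d=29: √d = [5; 2,1,1,2,10] (ℓ=5, odd), read p_9/q_9
step 0: (5, 1)  from 5·(1,0) + (0,1)
step 1: (11, 2)  from 2·(5,1) + (1,0)
step 2: (16, 3)  from 1·(11,2) + (5,1)
step 3: (27, 5)  from 1·(16,3) + (11,2)
step 4: (70, 13)  from 2·(27,5) + (16,3)
…
step 6: (1524, 283)  from 2·(727,135) + (70,13)
step 7: (2251, 418)  from 1·(1524,283) + (727,135)
step 8: (3775, 701)  from 1·(2251,418) + (1524,283)
step 9: (9801, 1820)  from 2·(3775,701) + (2251,418)
(x₁, y₁) = (9801, 1820);  9801² − 29·1820² = 1 ✓

9801 1820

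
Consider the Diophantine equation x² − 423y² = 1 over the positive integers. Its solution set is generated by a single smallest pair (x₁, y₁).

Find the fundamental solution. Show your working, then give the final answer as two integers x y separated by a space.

d=423: √d = [20; 1,1,3,4,3,1,1,40] (ℓ=8, even), read p_7/q_7
step 0: (20, 1)  from 20·(1,0) + (0,1)
…
step 6: (2612, 127)  from 1·(1995,97) + (617,30)
step 7: (4607, 224)  from 1·(2612,127) + (1995,97)
(x₁, y₁) = (4607, 224);  4607² − 423·224² = 1 ✓

4607 224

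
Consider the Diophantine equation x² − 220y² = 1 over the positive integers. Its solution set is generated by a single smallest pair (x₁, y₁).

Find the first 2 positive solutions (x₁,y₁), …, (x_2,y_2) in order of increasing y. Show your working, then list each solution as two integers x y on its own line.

d=220: √d = [14; 1,4,1,28] (ℓ=4, even), read p_3/q_3
a_0=14:  p_0=14·1+0=14,  q_0=14·0+1=1
a_1=1:  p_1=1·14+1=15,  q_1=1·1+0=1
a_2=4:  p_2=4·15+14=74,  q_2=4·1+1=5
a_3=1:  p_3=1·74+15=89,  q_3=1·5+1=6
fundamental: x₁=89, y₁=6  (since 7921 − 220·36 = 1)
(89+6√220)^2 = 15841 + 1068√220

89 6
15841 1068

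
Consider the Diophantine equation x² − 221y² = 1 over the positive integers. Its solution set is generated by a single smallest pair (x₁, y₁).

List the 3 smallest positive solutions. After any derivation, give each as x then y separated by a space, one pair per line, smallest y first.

1665 112
5544449 372960
18463013505 1241956688

√221 = [14; 1,6,2,6,1,28, …], period ℓ=6 (even) → k=5
step 0: (14, 1)  from 14·(1,0) + (0,1)
step 1: (15, 1)  from 1·(14,1) + (1,0)
…
step 3: (223, 15)  from 2·(104,7) + (15,1)
step 4: (1442, 97)  from 6·(223,15) + (104,7)
step 5: (1665, 112)  from 1·(1442,97) + (223,15)
→ (1665, 112).  Check: 1665²=2772225, 221·112²=2772224, difference 1.
k=2:  x_2 = 1665·1665+221·112·112 = 5544449,  y_2 = 1665·112+112·1665 = 372960
k=3:  x_3 = 1665·5544449+221·112·372960 = 18463013505,  y_3 = 1665·372960+112·5544449 = 1241956688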